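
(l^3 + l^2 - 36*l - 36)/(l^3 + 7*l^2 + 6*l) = (l - 6)/l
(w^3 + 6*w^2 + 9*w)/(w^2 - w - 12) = w*(w + 3)/(w - 4)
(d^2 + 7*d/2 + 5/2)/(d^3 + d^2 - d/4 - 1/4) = 2*(2*d + 5)/(4*d^2 - 1)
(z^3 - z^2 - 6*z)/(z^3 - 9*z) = (z + 2)/(z + 3)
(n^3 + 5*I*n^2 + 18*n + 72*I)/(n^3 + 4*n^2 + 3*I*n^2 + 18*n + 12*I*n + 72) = (n^2 - I*n + 12)/(n^2 + n*(4 - 3*I) - 12*I)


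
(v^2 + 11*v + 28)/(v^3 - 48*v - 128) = (v + 7)/(v^2 - 4*v - 32)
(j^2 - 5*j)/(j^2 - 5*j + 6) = j*(j - 5)/(j^2 - 5*j + 6)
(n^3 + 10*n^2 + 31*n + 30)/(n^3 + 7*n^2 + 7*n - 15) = (n + 2)/(n - 1)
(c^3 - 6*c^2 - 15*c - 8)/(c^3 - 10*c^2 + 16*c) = (c^2 + 2*c + 1)/(c*(c - 2))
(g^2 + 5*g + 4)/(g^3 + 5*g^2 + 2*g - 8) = (g + 1)/(g^2 + g - 2)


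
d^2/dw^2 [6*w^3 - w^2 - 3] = 36*w - 2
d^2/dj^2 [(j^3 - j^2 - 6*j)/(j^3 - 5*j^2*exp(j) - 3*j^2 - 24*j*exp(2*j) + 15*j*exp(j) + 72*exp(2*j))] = (5*j^5*exp(j) + 121*j^4*exp(2*j) + 360*j^3*exp(3*j) - 30*j^3*exp(j) + 4*j^3 + 2304*j^2*exp(4*j) - 432*j^2*exp(2*j) + 288*j*exp(2*j) - 3456*exp(4*j) - 480*exp(3*j))/(j^6 - 15*j^5*exp(j) + 3*j^4*exp(2*j) + 595*j^3*exp(3*j) - 72*j^2*exp(4*j) - 8640*j*exp(5*j) - 13824*exp(6*j))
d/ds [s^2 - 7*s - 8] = 2*s - 7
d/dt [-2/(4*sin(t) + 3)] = 8*cos(t)/(4*sin(t) + 3)^2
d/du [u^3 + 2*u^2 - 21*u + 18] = 3*u^2 + 4*u - 21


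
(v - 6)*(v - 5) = v^2 - 11*v + 30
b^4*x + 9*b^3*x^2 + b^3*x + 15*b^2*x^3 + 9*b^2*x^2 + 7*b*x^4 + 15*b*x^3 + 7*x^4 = (b + x)^2*(b + 7*x)*(b*x + x)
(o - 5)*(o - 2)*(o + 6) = o^3 - o^2 - 32*o + 60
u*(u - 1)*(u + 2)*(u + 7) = u^4 + 8*u^3 + 5*u^2 - 14*u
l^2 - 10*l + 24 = (l - 6)*(l - 4)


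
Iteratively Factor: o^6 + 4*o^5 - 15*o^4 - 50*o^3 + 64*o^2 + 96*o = (o - 3)*(o^5 + 7*o^4 + 6*o^3 - 32*o^2 - 32*o) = o*(o - 3)*(o^4 + 7*o^3 + 6*o^2 - 32*o - 32) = o*(o - 3)*(o + 1)*(o^3 + 6*o^2 - 32) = o*(o - 3)*(o - 2)*(o + 1)*(o^2 + 8*o + 16) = o*(o - 3)*(o - 2)*(o + 1)*(o + 4)*(o + 4)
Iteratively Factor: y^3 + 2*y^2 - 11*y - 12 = (y + 1)*(y^2 + y - 12) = (y + 1)*(y + 4)*(y - 3)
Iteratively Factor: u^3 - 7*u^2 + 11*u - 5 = (u - 1)*(u^2 - 6*u + 5) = (u - 5)*(u - 1)*(u - 1)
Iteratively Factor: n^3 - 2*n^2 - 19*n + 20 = (n + 4)*(n^2 - 6*n + 5) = (n - 1)*(n + 4)*(n - 5)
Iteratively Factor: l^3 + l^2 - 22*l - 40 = (l + 2)*(l^2 - l - 20) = (l - 5)*(l + 2)*(l + 4)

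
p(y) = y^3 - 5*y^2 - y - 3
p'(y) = 3*y^2 - 10*y - 1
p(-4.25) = -165.83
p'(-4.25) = 95.69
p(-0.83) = -6.19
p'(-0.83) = 9.37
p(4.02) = -22.86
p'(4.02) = 7.28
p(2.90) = -23.56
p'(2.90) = -4.77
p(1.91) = -16.18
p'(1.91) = -9.16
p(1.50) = -12.38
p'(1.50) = -9.25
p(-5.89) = -374.91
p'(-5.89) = 161.98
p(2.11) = -17.98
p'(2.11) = -8.74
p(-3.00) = -72.00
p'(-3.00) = 56.00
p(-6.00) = -393.00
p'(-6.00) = 167.00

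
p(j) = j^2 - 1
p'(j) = 2*j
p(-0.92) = -0.15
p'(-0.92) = -1.84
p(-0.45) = -0.80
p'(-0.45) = -0.90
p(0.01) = -1.00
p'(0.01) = 0.02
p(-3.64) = 12.25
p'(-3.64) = -7.28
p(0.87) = -0.24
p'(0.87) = 1.74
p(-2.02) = 3.08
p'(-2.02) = -4.04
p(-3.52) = 11.39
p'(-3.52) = -7.04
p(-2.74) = 6.51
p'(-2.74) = -5.48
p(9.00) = 80.00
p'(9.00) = 18.00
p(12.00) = 143.00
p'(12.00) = 24.00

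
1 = 1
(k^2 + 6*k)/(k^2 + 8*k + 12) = k/(k + 2)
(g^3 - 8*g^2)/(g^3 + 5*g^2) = (g - 8)/(g + 5)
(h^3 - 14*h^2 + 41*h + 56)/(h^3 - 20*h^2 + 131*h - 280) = (h + 1)/(h - 5)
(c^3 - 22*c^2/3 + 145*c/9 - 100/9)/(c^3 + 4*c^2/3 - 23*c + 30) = (3*c^2 - 17*c + 20)/(3*(c^2 + 3*c - 18))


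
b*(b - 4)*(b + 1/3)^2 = b^4 - 10*b^3/3 - 23*b^2/9 - 4*b/9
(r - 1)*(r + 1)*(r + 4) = r^3 + 4*r^2 - r - 4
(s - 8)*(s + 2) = s^2 - 6*s - 16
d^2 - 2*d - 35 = (d - 7)*(d + 5)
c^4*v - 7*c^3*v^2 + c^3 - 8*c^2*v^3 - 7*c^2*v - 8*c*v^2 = c*(c - 8*v)*(c + v)*(c*v + 1)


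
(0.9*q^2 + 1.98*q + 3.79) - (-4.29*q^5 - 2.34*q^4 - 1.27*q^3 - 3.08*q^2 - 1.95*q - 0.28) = 4.29*q^5 + 2.34*q^4 + 1.27*q^3 + 3.98*q^2 + 3.93*q + 4.07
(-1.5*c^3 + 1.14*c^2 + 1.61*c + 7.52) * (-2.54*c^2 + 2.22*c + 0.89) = 3.81*c^5 - 6.2256*c^4 - 2.8936*c^3 - 14.512*c^2 + 18.1273*c + 6.6928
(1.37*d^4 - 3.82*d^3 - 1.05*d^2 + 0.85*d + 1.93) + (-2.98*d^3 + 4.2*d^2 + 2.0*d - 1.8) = 1.37*d^4 - 6.8*d^3 + 3.15*d^2 + 2.85*d + 0.13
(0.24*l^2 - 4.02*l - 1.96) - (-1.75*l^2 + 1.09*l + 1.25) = 1.99*l^2 - 5.11*l - 3.21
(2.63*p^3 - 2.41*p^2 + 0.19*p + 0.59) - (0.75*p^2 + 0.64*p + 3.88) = 2.63*p^3 - 3.16*p^2 - 0.45*p - 3.29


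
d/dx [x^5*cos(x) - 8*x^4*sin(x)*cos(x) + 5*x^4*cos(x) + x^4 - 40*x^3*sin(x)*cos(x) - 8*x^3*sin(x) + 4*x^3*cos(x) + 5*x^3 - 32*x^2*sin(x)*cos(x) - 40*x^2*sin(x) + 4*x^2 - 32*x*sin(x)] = -x^5*sin(x) - 8*x^4*cos(2*x) + 5*sqrt(2)*x^4*cos(x + pi/4) - 4*x^3*sin(x) - 16*x^3*sin(2*x) + 12*x^3*cos(x) - 40*x^3*cos(2*x) + 4*x^3 - 24*x^2*sin(x) - 60*x^2*sin(2*x) - 28*x^2*cos(x) - 32*x^2*cos(2*x) + 15*x^2 - 80*x*sin(x) - 32*x*sin(2*x) - 32*x*cos(x) + 8*x - 32*sin(x)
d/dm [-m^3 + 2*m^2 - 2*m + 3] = -3*m^2 + 4*m - 2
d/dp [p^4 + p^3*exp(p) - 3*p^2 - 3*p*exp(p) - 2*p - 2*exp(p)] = p^3*exp(p) + 4*p^3 + 3*p^2*exp(p) - 3*p*exp(p) - 6*p - 5*exp(p) - 2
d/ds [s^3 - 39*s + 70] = 3*s^2 - 39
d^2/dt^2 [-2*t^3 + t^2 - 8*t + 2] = 2 - 12*t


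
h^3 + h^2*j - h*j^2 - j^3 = (h - j)*(h + j)^2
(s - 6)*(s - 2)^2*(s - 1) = s^4 - 11*s^3 + 38*s^2 - 52*s + 24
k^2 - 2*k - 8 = (k - 4)*(k + 2)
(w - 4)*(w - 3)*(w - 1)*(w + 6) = w^4 - 2*w^3 - 29*w^2 + 102*w - 72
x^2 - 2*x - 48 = (x - 8)*(x + 6)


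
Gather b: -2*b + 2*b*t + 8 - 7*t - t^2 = b*(2*t - 2) - t^2 - 7*t + 8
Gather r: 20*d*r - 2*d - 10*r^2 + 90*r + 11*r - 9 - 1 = -2*d - 10*r^2 + r*(20*d + 101) - 10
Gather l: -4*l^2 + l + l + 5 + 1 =-4*l^2 + 2*l + 6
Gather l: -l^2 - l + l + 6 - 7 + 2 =1 - l^2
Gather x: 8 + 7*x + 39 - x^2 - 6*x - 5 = -x^2 + x + 42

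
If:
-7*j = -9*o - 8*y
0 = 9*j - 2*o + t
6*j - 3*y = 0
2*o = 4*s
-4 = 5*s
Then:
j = 8/5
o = -8/5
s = -4/5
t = -88/5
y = 16/5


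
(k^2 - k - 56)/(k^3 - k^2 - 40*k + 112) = (k - 8)/(k^2 - 8*k + 16)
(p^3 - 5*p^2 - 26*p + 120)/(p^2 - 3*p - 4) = (p^2 - p - 30)/(p + 1)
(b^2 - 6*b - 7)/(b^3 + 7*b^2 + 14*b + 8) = (b - 7)/(b^2 + 6*b + 8)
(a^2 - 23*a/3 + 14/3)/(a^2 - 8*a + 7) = (a - 2/3)/(a - 1)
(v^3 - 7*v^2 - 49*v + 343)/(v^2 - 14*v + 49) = v + 7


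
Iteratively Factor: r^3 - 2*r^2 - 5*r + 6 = (r + 2)*(r^2 - 4*r + 3) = (r - 3)*(r + 2)*(r - 1)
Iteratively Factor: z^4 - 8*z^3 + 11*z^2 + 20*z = (z)*(z^3 - 8*z^2 + 11*z + 20) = z*(z - 4)*(z^2 - 4*z - 5) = z*(z - 4)*(z + 1)*(z - 5)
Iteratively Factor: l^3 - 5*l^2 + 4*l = (l)*(l^2 - 5*l + 4) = l*(l - 1)*(l - 4)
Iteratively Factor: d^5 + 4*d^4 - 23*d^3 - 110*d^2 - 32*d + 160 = (d - 5)*(d^4 + 9*d^3 + 22*d^2 - 32) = (d - 5)*(d - 1)*(d^3 + 10*d^2 + 32*d + 32) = (d - 5)*(d - 1)*(d + 4)*(d^2 + 6*d + 8) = (d - 5)*(d - 1)*(d + 2)*(d + 4)*(d + 4)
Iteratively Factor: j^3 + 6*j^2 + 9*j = (j + 3)*(j^2 + 3*j) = j*(j + 3)*(j + 3)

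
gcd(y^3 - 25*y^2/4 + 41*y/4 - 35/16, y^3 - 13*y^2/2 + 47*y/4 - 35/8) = y^2 - 6*y + 35/4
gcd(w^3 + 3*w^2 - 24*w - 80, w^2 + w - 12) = w + 4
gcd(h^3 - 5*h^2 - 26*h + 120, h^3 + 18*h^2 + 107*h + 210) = h + 5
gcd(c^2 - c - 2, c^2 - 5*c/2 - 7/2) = c + 1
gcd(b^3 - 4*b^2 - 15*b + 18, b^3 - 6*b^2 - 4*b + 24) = b - 6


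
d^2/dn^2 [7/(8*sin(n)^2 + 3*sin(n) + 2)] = 7*(-256*sin(n)^4 - 72*sin(n)^3 + 439*sin(n)^2 + 150*sin(n) - 14)/(8*sin(n)^2 + 3*sin(n) + 2)^3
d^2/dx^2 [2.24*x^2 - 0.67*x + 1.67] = 4.48000000000000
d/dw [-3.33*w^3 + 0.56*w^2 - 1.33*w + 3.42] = -9.99*w^2 + 1.12*w - 1.33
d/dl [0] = 0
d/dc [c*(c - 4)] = 2*c - 4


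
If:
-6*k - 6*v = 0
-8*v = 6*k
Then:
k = 0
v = 0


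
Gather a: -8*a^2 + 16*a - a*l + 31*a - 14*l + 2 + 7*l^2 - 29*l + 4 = -8*a^2 + a*(47 - l) + 7*l^2 - 43*l + 6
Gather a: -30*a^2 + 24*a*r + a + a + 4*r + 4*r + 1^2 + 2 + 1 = -30*a^2 + a*(24*r + 2) + 8*r + 4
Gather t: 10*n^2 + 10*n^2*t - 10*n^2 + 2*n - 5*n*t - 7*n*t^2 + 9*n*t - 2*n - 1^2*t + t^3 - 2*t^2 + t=t^3 + t^2*(-7*n - 2) + t*(10*n^2 + 4*n)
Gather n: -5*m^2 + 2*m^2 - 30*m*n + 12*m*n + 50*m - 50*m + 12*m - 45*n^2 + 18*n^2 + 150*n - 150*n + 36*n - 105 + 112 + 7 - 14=-3*m^2 + 12*m - 27*n^2 + n*(36 - 18*m)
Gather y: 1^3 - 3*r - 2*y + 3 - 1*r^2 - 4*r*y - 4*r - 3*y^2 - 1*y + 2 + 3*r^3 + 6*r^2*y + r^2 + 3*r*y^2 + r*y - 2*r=3*r^3 - 9*r + y^2*(3*r - 3) + y*(6*r^2 - 3*r - 3) + 6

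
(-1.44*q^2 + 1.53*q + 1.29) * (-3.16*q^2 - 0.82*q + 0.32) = 4.5504*q^4 - 3.654*q^3 - 5.7918*q^2 - 0.5682*q + 0.4128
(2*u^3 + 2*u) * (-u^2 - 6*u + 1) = -2*u^5 - 12*u^4 - 12*u^2 + 2*u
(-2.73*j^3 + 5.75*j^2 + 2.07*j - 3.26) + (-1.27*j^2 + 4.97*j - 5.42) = -2.73*j^3 + 4.48*j^2 + 7.04*j - 8.68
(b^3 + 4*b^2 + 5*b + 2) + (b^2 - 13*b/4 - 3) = b^3 + 5*b^2 + 7*b/4 - 1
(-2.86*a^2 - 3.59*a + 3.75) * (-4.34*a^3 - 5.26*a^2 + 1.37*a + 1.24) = 12.4124*a^5 + 30.6242*a^4 - 1.3098*a^3 - 28.1897*a^2 + 0.6859*a + 4.65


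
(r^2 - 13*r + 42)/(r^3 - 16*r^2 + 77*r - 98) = (r - 6)/(r^2 - 9*r + 14)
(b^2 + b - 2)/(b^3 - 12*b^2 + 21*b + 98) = (b - 1)/(b^2 - 14*b + 49)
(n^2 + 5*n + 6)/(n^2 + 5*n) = (n^2 + 5*n + 6)/(n*(n + 5))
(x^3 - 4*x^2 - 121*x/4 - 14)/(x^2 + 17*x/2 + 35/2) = (x^2 - 15*x/2 - 4)/(x + 5)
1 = 1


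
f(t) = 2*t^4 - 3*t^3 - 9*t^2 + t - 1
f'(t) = 8*t^3 - 9*t^2 - 18*t + 1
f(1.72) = -23.67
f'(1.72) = -15.88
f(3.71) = 104.54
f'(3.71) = 218.86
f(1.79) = -24.72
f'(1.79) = -14.17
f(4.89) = 581.47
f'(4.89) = 633.21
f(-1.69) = 2.40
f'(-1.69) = -32.90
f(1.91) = -26.21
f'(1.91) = -10.47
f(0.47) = -2.73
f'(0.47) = -8.62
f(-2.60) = 79.68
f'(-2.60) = -153.65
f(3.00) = 2.00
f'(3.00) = 82.00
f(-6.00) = 2909.00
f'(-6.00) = -1943.00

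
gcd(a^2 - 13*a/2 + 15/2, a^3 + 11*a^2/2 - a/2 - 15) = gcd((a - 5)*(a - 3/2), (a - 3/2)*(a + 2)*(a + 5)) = a - 3/2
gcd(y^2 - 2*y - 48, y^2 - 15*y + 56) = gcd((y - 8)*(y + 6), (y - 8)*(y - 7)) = y - 8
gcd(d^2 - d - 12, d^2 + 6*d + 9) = d + 3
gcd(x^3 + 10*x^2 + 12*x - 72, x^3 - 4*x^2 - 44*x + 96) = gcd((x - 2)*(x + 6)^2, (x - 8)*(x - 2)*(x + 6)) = x^2 + 4*x - 12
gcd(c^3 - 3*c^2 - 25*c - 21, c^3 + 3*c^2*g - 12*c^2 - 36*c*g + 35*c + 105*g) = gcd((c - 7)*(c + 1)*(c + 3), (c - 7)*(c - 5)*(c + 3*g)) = c - 7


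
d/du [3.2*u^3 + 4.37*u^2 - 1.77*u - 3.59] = 9.6*u^2 + 8.74*u - 1.77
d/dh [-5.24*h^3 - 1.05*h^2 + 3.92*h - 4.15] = -15.72*h^2 - 2.1*h + 3.92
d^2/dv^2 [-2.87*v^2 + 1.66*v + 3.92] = -5.74000000000000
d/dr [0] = 0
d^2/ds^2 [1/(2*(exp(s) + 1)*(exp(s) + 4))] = (4*exp(3*s) + 15*exp(2*s) + 9*exp(s) - 20)*exp(s)/(2*(exp(6*s) + 15*exp(5*s) + 87*exp(4*s) + 245*exp(3*s) + 348*exp(2*s) + 240*exp(s) + 64))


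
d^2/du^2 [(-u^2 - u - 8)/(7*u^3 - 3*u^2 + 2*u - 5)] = 2*(-49*u^6 - 147*u^5 - 2247*u^4 + 1098*u^3 - 717*u^2 - 651*u + 53)/(343*u^9 - 441*u^8 + 483*u^7 - 1014*u^6 + 768*u^5 - 591*u^4 + 713*u^3 - 285*u^2 + 150*u - 125)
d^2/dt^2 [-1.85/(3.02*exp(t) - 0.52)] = (-16.87274*exp(t) - 2.90524)*exp(t)/(3.02*exp(t) - 0.52)^3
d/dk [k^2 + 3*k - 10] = 2*k + 3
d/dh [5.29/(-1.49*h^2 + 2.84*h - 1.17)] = (15.7642*h - 15.0236)/(1.49*h^2 - 2.84*h + 1.17)^2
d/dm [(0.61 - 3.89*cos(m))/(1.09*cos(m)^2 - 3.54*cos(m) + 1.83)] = (-4.2401*cos(m)^2 + 1.3298*cos(m) + 4.9593)*sin(m)/(1.1881*cos(m)^4 - 7.7172*cos(m)^3 + 16.521*cos(m)^2 - 12.9564*cos(m) + 3.3489)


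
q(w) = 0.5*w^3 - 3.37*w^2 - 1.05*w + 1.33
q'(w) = 1.5*w^2 - 6.74*w - 1.05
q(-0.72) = 0.15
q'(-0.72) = 4.58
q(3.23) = -20.37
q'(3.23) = -7.17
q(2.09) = -11.02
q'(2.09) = -8.58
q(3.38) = -21.41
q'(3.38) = -6.69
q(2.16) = -11.62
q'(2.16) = -8.61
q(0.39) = 0.44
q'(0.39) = -3.45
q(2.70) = -16.23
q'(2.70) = -8.31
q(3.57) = -22.62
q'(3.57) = -5.99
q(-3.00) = -39.35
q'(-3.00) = 32.67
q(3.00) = -18.65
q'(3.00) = -7.77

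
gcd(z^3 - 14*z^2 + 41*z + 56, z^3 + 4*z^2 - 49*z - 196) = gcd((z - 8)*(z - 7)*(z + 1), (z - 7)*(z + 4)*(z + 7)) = z - 7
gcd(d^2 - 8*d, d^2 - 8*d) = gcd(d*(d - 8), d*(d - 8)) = d^2 - 8*d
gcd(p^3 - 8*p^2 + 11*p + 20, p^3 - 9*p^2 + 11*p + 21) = p + 1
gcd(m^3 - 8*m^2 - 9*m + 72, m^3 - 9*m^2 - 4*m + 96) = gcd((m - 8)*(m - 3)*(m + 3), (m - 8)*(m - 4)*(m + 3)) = m^2 - 5*m - 24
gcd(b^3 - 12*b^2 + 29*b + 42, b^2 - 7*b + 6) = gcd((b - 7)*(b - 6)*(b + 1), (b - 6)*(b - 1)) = b - 6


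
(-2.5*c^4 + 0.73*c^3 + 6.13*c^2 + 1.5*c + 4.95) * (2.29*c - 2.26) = -5.725*c^5 + 7.3217*c^4 + 12.3879*c^3 - 10.4188*c^2 + 7.9455*c - 11.187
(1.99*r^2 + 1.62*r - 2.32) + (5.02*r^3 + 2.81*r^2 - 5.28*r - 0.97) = 5.02*r^3 + 4.8*r^2 - 3.66*r - 3.29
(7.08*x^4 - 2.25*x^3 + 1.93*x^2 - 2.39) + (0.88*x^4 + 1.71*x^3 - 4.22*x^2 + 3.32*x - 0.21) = 7.96*x^4 - 0.54*x^3 - 2.29*x^2 + 3.32*x - 2.6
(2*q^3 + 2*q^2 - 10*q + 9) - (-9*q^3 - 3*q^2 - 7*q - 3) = 11*q^3 + 5*q^2 - 3*q + 12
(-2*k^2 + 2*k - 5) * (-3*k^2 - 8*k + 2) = 6*k^4 + 10*k^3 - 5*k^2 + 44*k - 10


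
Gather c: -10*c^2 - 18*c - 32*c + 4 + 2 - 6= -10*c^2 - 50*c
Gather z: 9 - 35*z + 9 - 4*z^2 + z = -4*z^2 - 34*z + 18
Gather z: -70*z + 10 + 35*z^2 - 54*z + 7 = 35*z^2 - 124*z + 17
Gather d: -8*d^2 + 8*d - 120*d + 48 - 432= -8*d^2 - 112*d - 384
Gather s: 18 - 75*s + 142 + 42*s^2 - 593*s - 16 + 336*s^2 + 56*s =378*s^2 - 612*s + 144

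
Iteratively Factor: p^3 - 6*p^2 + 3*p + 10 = (p - 2)*(p^2 - 4*p - 5) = (p - 5)*(p - 2)*(p + 1)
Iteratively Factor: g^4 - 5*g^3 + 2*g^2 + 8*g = (g + 1)*(g^3 - 6*g^2 + 8*g) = (g - 2)*(g + 1)*(g^2 - 4*g) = g*(g - 2)*(g + 1)*(g - 4)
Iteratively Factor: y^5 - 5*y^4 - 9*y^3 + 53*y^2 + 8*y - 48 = (y + 1)*(y^4 - 6*y^3 - 3*y^2 + 56*y - 48) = (y - 4)*(y + 1)*(y^3 - 2*y^2 - 11*y + 12) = (y - 4)*(y + 1)*(y + 3)*(y^2 - 5*y + 4) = (y - 4)*(y - 1)*(y + 1)*(y + 3)*(y - 4)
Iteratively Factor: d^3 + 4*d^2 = (d)*(d^2 + 4*d) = d*(d + 4)*(d)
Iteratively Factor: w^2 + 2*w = (w + 2)*(w)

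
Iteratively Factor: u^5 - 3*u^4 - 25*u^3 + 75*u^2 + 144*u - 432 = (u + 3)*(u^4 - 6*u^3 - 7*u^2 + 96*u - 144) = (u - 4)*(u + 3)*(u^3 - 2*u^2 - 15*u + 36) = (u - 4)*(u - 3)*(u + 3)*(u^2 + u - 12) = (u - 4)*(u - 3)^2*(u + 3)*(u + 4)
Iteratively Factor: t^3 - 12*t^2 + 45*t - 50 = (t - 2)*(t^2 - 10*t + 25) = (t - 5)*(t - 2)*(t - 5)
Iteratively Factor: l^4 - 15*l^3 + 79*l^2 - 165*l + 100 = (l - 5)*(l^3 - 10*l^2 + 29*l - 20) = (l - 5)*(l - 1)*(l^2 - 9*l + 20) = (l - 5)^2*(l - 1)*(l - 4)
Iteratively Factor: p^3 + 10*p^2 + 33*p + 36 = (p + 3)*(p^2 + 7*p + 12) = (p + 3)^2*(p + 4)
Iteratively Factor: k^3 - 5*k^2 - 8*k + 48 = (k - 4)*(k^2 - k - 12) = (k - 4)*(k + 3)*(k - 4)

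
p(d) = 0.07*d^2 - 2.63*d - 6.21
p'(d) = 0.14*d - 2.63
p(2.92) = -13.29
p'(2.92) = -2.22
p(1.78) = -10.67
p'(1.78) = -2.38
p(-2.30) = 0.21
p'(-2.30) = -2.95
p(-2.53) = 0.89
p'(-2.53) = -2.98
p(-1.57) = -1.91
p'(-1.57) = -2.85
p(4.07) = -15.75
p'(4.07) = -2.06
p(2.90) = -13.25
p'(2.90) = -2.22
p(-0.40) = -5.15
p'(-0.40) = -2.69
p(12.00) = -27.69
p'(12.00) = -0.95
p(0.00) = -6.21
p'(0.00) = -2.63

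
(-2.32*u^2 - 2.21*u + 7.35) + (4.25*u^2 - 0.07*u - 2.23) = 1.93*u^2 - 2.28*u + 5.12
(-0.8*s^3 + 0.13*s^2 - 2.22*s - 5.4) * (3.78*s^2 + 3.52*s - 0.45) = -3.024*s^5 - 2.3246*s^4 - 7.574*s^3 - 28.2849*s^2 - 18.009*s + 2.43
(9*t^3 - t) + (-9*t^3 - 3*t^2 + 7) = -3*t^2 - t + 7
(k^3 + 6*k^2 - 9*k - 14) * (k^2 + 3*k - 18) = k^5 + 9*k^4 - 9*k^3 - 149*k^2 + 120*k + 252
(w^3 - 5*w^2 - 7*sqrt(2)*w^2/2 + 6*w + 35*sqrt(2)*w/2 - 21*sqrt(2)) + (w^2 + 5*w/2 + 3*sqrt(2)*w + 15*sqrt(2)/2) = w^3 - 7*sqrt(2)*w^2/2 - 4*w^2 + 17*w/2 + 41*sqrt(2)*w/2 - 27*sqrt(2)/2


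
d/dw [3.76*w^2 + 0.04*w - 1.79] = 7.52*w + 0.04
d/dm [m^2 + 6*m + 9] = 2*m + 6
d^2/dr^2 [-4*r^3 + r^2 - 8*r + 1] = 2 - 24*r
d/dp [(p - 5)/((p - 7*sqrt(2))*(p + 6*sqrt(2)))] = (-p^2 + 10*p - 84 - 5*sqrt(2))/(p^4 - 2*sqrt(2)*p^3 - 166*p^2 + 168*sqrt(2)*p + 7056)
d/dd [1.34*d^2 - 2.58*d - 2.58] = 2.68*d - 2.58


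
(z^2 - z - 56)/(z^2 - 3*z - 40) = (z + 7)/(z + 5)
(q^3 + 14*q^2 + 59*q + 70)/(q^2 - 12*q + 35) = (q^3 + 14*q^2 + 59*q + 70)/(q^2 - 12*q + 35)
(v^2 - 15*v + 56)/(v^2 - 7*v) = (v - 8)/v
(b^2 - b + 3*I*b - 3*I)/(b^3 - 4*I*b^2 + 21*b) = (b - 1)/(b*(b - 7*I))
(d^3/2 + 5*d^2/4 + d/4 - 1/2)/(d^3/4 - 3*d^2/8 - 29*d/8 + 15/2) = 2*(2*d^3 + 5*d^2 + d - 2)/(2*d^3 - 3*d^2 - 29*d + 60)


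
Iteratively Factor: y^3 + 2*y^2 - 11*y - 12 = (y - 3)*(y^2 + 5*y + 4) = (y - 3)*(y + 1)*(y + 4)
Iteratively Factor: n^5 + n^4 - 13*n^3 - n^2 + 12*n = (n - 3)*(n^4 + 4*n^3 - n^2 - 4*n) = (n - 3)*(n + 4)*(n^3 - n) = (n - 3)*(n - 1)*(n + 4)*(n^2 + n) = n*(n - 3)*(n - 1)*(n + 4)*(n + 1)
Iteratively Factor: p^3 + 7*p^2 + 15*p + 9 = (p + 1)*(p^2 + 6*p + 9) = (p + 1)*(p + 3)*(p + 3)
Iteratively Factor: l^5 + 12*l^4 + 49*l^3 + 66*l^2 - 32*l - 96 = (l + 4)*(l^4 + 8*l^3 + 17*l^2 - 2*l - 24) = (l - 1)*(l + 4)*(l^3 + 9*l^2 + 26*l + 24) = (l - 1)*(l + 2)*(l + 4)*(l^2 + 7*l + 12) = (l - 1)*(l + 2)*(l + 3)*(l + 4)*(l + 4)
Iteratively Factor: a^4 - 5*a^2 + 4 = (a - 1)*(a^3 + a^2 - 4*a - 4) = (a - 1)*(a + 2)*(a^2 - a - 2) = (a - 2)*(a - 1)*(a + 2)*(a + 1)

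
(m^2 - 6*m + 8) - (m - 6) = m^2 - 7*m + 14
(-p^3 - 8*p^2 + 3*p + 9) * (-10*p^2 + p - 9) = 10*p^5 + 79*p^4 - 29*p^3 - 15*p^2 - 18*p - 81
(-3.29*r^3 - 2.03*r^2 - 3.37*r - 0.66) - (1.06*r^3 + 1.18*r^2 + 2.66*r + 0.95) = -4.35*r^3 - 3.21*r^2 - 6.03*r - 1.61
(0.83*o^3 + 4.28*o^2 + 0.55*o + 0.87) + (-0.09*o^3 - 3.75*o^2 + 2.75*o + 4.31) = 0.74*o^3 + 0.53*o^2 + 3.3*o + 5.18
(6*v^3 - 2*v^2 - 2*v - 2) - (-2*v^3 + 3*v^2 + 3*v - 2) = 8*v^3 - 5*v^2 - 5*v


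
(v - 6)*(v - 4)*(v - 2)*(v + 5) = v^4 - 7*v^3 - 16*v^2 + 172*v - 240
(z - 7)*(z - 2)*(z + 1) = z^3 - 8*z^2 + 5*z + 14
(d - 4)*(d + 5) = d^2 + d - 20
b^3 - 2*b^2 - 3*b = b*(b - 3)*(b + 1)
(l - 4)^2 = l^2 - 8*l + 16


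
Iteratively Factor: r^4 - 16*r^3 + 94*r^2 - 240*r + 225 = (r - 3)*(r^3 - 13*r^2 + 55*r - 75) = (r - 5)*(r - 3)*(r^2 - 8*r + 15) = (r - 5)^2*(r - 3)*(r - 3)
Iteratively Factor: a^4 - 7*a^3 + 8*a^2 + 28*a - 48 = (a + 2)*(a^3 - 9*a^2 + 26*a - 24) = (a - 2)*(a + 2)*(a^2 - 7*a + 12) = (a - 3)*(a - 2)*(a + 2)*(a - 4)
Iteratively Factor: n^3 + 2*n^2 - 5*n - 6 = (n + 3)*(n^2 - n - 2) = (n + 1)*(n + 3)*(n - 2)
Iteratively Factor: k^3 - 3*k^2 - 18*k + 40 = (k - 5)*(k^2 + 2*k - 8) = (k - 5)*(k - 2)*(k + 4)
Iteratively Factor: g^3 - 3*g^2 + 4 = (g - 2)*(g^2 - g - 2) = (g - 2)^2*(g + 1)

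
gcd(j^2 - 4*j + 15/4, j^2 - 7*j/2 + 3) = j - 3/2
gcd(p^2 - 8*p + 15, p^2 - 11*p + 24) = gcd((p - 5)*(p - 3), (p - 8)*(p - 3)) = p - 3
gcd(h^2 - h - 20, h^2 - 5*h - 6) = 1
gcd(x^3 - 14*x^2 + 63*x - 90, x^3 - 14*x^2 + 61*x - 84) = x - 3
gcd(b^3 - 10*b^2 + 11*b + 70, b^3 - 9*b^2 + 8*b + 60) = b^2 - 3*b - 10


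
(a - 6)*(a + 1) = a^2 - 5*a - 6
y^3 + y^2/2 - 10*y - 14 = (y - 7/2)*(y + 2)^2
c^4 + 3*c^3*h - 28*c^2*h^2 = c^2*(c - 4*h)*(c + 7*h)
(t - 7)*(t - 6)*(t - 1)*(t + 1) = t^4 - 13*t^3 + 41*t^2 + 13*t - 42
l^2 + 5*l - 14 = (l - 2)*(l + 7)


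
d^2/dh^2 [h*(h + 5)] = 2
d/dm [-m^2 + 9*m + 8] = 9 - 2*m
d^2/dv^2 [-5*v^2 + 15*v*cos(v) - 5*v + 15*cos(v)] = -15*v*cos(v) - 30*sin(v) - 15*cos(v) - 10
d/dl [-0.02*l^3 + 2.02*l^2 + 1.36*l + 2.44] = -0.06*l^2 + 4.04*l + 1.36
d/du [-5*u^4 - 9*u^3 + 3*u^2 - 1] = u*(-20*u^2 - 27*u + 6)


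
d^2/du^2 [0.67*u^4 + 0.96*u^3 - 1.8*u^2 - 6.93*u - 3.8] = 8.04*u^2 + 5.76*u - 3.6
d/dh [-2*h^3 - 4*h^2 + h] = -6*h^2 - 8*h + 1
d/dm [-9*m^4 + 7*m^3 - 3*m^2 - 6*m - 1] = -36*m^3 + 21*m^2 - 6*m - 6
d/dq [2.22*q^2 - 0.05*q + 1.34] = 4.44*q - 0.05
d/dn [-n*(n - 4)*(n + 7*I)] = -3*n^2 + n*(8 - 14*I) + 28*I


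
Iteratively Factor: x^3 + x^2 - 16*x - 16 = (x - 4)*(x^2 + 5*x + 4) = (x - 4)*(x + 1)*(x + 4)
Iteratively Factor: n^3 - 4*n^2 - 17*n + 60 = (n - 3)*(n^2 - n - 20) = (n - 3)*(n + 4)*(n - 5)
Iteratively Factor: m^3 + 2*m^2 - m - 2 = (m + 1)*(m^2 + m - 2) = (m - 1)*(m + 1)*(m + 2)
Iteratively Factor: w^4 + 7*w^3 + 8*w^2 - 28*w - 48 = (w - 2)*(w^3 + 9*w^2 + 26*w + 24) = (w - 2)*(w + 3)*(w^2 + 6*w + 8) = (w - 2)*(w + 2)*(w + 3)*(w + 4)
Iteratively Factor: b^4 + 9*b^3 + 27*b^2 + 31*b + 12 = (b + 3)*(b^3 + 6*b^2 + 9*b + 4) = (b + 3)*(b + 4)*(b^2 + 2*b + 1) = (b + 1)*(b + 3)*(b + 4)*(b + 1)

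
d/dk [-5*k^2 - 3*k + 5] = -10*k - 3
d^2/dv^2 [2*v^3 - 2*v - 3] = 12*v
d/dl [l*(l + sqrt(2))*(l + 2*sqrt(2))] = 3*l^2 + 6*sqrt(2)*l + 4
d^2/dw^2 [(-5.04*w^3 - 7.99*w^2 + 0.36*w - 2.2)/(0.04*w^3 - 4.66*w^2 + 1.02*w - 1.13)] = (-1.90448*w^6 + 1.23724799999991*w^5 - 1.22260800000004*w^4 - 16.2530399999999*w^3 + 0.307860000000005*w^2 + 12.158016*w - 0.983229999999994)/(6.4e-5*w^9 - 0.022368*w^8 + 2.610768*w^7 - 102.340888*w^6 + 67.838376*w^5 - 88.4373*w^4 + 33.441132*w^3 - 21.378018*w^2 + 3.907314*w - 1.442897)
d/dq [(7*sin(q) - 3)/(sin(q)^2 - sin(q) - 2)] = (-7*sin(q)^2 + 6*sin(q) - 17)*cos(q)/(sin(q) + cos(q)^2 + 1)^2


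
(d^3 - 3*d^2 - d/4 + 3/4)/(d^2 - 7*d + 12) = (d^2 - 1/4)/(d - 4)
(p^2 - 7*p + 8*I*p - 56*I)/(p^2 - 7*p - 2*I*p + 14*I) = (p + 8*I)/(p - 2*I)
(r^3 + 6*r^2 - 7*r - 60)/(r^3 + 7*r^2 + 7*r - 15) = (r^2 + r - 12)/(r^2 + 2*r - 3)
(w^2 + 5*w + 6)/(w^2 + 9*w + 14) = (w + 3)/(w + 7)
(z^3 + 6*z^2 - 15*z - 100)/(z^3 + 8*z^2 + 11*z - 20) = (z^2 + z - 20)/(z^2 + 3*z - 4)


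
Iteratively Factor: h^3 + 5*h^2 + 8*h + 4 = (h + 2)*(h^2 + 3*h + 2) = (h + 2)^2*(h + 1)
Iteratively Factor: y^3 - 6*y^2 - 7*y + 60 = (y - 4)*(y^2 - 2*y - 15) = (y - 4)*(y + 3)*(y - 5)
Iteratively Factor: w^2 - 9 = (w - 3)*(w + 3)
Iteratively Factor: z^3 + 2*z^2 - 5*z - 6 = (z + 1)*(z^2 + z - 6) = (z + 1)*(z + 3)*(z - 2)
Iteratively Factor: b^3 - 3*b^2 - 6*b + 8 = (b - 4)*(b^2 + b - 2) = (b - 4)*(b - 1)*(b + 2)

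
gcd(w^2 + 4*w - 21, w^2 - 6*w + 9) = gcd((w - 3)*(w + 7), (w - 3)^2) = w - 3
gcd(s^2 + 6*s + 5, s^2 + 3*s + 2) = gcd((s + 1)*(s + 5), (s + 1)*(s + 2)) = s + 1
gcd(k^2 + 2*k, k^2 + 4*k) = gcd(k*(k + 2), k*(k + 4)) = k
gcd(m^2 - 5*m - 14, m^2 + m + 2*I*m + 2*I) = 1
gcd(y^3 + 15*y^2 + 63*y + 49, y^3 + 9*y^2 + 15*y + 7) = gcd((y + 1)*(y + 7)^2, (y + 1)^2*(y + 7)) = y^2 + 8*y + 7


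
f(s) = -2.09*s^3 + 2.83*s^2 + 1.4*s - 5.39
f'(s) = -6.27*s^2 + 5.66*s + 1.4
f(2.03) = -8.37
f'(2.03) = -12.95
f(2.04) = -8.50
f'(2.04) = -13.15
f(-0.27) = -5.52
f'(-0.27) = -0.59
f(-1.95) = 18.14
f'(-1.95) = -33.48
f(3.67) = -65.45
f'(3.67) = -62.28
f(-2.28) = 30.90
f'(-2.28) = -44.10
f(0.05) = -5.31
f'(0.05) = 1.67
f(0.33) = -4.69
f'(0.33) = 2.58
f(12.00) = -3192.59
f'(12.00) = -833.56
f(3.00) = -32.15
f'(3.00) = -38.05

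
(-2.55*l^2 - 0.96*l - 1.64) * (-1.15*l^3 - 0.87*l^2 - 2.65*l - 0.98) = 2.9325*l^5 + 3.3225*l^4 + 9.4787*l^3 + 6.4698*l^2 + 5.2868*l + 1.6072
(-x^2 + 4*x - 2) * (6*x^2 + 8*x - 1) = -6*x^4 + 16*x^3 + 21*x^2 - 20*x + 2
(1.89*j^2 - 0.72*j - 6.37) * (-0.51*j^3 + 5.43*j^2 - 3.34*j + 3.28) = -0.9639*j^5 + 10.6299*j^4 - 6.9735*j^3 - 25.9851*j^2 + 18.9142*j - 20.8936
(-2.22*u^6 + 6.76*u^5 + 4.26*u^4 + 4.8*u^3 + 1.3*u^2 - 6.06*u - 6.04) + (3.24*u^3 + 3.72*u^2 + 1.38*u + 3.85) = -2.22*u^6 + 6.76*u^5 + 4.26*u^4 + 8.04*u^3 + 5.02*u^2 - 4.68*u - 2.19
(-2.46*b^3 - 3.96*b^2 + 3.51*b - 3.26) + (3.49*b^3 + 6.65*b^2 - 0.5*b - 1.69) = 1.03*b^3 + 2.69*b^2 + 3.01*b - 4.95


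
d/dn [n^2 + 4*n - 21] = 2*n + 4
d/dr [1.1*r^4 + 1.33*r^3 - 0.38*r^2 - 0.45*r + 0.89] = 4.4*r^3 + 3.99*r^2 - 0.76*r - 0.45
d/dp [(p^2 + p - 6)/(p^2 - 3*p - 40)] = 2*(-2*p^2 - 34*p - 29)/(p^4 - 6*p^3 - 71*p^2 + 240*p + 1600)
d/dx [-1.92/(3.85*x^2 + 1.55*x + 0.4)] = (14.784*x + 2.976)/(3.85*x^2 + 1.55*x + 0.4)^2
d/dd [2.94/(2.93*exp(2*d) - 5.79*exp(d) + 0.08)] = (17.0226 - 17.2284*exp(d))*exp(d)/(2.93*exp(2*d) - 5.79*exp(d) + 0.08)^2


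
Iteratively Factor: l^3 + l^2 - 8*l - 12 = (l + 2)*(l^2 - l - 6) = (l + 2)^2*(l - 3)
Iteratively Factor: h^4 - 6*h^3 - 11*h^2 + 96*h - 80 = (h - 4)*(h^3 - 2*h^2 - 19*h + 20) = (h - 4)*(h - 1)*(h^2 - h - 20) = (h - 4)*(h - 1)*(h + 4)*(h - 5)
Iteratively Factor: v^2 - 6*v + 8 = (v - 4)*(v - 2)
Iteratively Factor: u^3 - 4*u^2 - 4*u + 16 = (u + 2)*(u^2 - 6*u + 8) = (u - 2)*(u + 2)*(u - 4)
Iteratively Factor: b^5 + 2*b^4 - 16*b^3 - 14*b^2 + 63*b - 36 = (b - 3)*(b^4 + 5*b^3 - b^2 - 17*b + 12) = (b - 3)*(b + 4)*(b^3 + b^2 - 5*b + 3) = (b - 3)*(b - 1)*(b + 4)*(b^2 + 2*b - 3) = (b - 3)*(b - 1)^2*(b + 4)*(b + 3)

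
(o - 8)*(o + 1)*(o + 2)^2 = o^4 - 3*o^3 - 32*o^2 - 60*o - 32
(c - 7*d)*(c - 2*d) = c^2 - 9*c*d + 14*d^2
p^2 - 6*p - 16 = (p - 8)*(p + 2)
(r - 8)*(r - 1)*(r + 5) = r^3 - 4*r^2 - 37*r + 40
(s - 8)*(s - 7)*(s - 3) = s^3 - 18*s^2 + 101*s - 168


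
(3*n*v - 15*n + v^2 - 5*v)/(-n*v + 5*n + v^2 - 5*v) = (3*n + v)/(-n + v)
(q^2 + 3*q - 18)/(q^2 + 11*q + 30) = (q - 3)/(q + 5)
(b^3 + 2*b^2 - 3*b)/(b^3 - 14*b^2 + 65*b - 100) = b*(b^2 + 2*b - 3)/(b^3 - 14*b^2 + 65*b - 100)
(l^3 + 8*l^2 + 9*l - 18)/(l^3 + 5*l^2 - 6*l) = (l + 3)/l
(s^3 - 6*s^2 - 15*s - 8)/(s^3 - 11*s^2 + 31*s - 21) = (s^3 - 6*s^2 - 15*s - 8)/(s^3 - 11*s^2 + 31*s - 21)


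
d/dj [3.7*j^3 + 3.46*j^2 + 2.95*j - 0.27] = 11.1*j^2 + 6.92*j + 2.95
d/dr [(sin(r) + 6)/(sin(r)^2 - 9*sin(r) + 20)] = (-12*sin(r) + cos(r)^2 + 73)*cos(r)/(sin(r)^2 - 9*sin(r) + 20)^2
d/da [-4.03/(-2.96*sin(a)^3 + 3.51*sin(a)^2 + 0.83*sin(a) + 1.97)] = (-35.7864*sin(a)^2 + 28.2906*sin(a) + 3.3449)*cos(a)/(-2.96*sin(a)^3 + 3.51*sin(a)^2 + 0.83*sin(a) + 1.97)^2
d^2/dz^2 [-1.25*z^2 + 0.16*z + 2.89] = -2.50000000000000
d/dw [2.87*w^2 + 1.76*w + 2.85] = 5.74*w + 1.76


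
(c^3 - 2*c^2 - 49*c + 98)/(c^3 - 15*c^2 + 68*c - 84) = (c + 7)/(c - 6)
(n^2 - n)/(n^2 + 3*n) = (n - 1)/(n + 3)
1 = 1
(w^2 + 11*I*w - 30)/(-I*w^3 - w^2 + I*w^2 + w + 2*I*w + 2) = (w^2 + 11*I*w - 30)/(-I*w^3 - w^2 + I*w^2 + w + 2*I*w + 2)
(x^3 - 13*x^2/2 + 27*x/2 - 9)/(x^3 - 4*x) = (2*x^2 - 9*x + 9)/(2*x*(x + 2))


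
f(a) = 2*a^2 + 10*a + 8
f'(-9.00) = -26.00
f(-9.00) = 80.00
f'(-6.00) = -14.00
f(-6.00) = 20.00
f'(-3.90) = -5.60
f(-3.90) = -0.58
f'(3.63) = 24.52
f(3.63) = 70.65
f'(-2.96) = -1.84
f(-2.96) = -4.08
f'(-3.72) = -4.88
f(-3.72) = -1.52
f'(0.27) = 11.08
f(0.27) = 10.85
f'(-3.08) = -2.32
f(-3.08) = -3.83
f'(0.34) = 11.36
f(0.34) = 11.63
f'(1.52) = 16.08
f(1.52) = 27.82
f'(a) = 4*a + 10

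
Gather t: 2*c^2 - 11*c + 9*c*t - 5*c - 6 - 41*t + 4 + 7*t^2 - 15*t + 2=2*c^2 - 16*c + 7*t^2 + t*(9*c - 56)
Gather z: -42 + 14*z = 14*z - 42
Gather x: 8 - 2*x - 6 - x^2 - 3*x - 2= -x^2 - 5*x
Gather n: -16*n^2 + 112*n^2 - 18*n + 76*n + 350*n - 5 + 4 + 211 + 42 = 96*n^2 + 408*n + 252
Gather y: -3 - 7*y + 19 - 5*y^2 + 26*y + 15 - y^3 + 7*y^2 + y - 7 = -y^3 + 2*y^2 + 20*y + 24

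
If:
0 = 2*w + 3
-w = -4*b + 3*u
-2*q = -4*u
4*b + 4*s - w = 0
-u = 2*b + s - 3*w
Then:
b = -111/56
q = -30/7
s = 45/28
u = -15/7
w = -3/2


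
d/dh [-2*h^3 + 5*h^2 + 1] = 2*h*(5 - 3*h)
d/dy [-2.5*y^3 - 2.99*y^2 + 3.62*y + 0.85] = -7.5*y^2 - 5.98*y + 3.62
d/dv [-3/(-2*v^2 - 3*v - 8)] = 3*(-4*v - 3)/(2*v^2 + 3*v + 8)^2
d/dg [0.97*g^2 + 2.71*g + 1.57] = 1.94*g + 2.71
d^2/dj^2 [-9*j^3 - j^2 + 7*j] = -54*j - 2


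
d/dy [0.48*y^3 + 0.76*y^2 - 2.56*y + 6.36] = 1.44*y^2 + 1.52*y - 2.56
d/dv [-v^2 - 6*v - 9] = -2*v - 6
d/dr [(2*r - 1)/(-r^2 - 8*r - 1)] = 2*(r^2 - r - 5)/(r^4 + 16*r^3 + 66*r^2 + 16*r + 1)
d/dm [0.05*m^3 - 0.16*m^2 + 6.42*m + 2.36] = 0.15*m^2 - 0.32*m + 6.42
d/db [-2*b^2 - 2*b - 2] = -4*b - 2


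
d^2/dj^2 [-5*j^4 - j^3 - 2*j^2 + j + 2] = -60*j^2 - 6*j - 4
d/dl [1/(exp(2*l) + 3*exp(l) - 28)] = (-2*exp(l) - 3)*exp(l)/(exp(2*l) + 3*exp(l) - 28)^2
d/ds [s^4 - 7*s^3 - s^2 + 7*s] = 4*s^3 - 21*s^2 - 2*s + 7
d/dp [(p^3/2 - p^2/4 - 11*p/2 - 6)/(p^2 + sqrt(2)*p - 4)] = ((2*p + sqrt(2))*(-2*p^3 + p^2 + 22*p + 24) + 2*(p^2 + sqrt(2)*p - 4)*(3*p^2 - p - 11))/(4*(p^2 + sqrt(2)*p - 4)^2)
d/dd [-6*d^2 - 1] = -12*d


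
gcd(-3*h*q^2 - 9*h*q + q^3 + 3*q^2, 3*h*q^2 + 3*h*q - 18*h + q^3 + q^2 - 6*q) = q + 3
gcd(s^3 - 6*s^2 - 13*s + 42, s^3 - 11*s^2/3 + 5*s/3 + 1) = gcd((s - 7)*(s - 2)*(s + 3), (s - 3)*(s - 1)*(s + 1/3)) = 1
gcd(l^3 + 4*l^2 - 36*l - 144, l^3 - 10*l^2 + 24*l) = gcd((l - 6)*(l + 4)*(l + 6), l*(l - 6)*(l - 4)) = l - 6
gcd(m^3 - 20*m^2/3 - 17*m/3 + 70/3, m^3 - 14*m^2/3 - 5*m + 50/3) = m^2 + m/3 - 10/3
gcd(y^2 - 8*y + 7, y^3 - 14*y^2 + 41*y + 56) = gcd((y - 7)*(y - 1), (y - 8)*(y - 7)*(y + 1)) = y - 7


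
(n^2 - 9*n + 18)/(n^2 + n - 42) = (n - 3)/(n + 7)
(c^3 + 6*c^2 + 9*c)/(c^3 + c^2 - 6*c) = (c + 3)/(c - 2)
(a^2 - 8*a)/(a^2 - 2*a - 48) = a/(a + 6)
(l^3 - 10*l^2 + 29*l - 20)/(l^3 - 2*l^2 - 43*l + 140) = (l - 1)/(l + 7)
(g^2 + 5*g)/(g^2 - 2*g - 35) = g/(g - 7)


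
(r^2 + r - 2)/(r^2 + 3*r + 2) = (r - 1)/(r + 1)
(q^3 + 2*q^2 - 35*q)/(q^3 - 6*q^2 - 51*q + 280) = q/(q - 8)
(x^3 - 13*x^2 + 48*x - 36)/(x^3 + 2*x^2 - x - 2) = (x^2 - 12*x + 36)/(x^2 + 3*x + 2)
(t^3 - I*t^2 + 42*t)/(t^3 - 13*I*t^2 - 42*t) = (t + 6*I)/(t - 6*I)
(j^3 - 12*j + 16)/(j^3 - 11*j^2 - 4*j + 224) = (j^2 - 4*j + 4)/(j^2 - 15*j + 56)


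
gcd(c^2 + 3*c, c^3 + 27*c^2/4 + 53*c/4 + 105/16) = 1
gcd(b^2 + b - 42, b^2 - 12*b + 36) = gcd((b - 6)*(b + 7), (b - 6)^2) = b - 6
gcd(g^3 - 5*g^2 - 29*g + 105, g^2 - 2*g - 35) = g^2 - 2*g - 35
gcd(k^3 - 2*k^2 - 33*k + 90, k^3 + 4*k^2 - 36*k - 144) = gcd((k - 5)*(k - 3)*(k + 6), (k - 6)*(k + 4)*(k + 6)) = k + 6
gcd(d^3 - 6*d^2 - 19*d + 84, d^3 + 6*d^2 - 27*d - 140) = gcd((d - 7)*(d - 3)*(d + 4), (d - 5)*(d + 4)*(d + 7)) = d + 4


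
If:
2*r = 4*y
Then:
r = 2*y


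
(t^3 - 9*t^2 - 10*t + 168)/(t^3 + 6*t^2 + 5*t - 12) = (t^2 - 13*t + 42)/(t^2 + 2*t - 3)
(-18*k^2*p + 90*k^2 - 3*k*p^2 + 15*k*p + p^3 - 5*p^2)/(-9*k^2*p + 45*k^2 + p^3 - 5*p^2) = (-6*k + p)/(-3*k + p)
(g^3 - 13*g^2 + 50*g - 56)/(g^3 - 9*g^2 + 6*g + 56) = (g - 2)/(g + 2)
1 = 1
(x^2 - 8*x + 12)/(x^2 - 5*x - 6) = (x - 2)/(x + 1)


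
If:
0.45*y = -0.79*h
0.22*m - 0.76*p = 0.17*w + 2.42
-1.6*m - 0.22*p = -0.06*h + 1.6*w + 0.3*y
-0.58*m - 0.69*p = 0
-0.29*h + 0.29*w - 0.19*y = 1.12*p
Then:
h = -8.55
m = 1.87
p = -1.57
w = -4.79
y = 15.00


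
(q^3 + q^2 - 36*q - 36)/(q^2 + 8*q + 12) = (q^2 - 5*q - 6)/(q + 2)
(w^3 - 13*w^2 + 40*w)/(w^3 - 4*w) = (w^2 - 13*w + 40)/(w^2 - 4)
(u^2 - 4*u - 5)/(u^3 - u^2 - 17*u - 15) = 1/(u + 3)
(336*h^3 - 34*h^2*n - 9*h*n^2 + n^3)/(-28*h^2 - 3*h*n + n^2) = (-48*h^2 - 2*h*n + n^2)/(4*h + n)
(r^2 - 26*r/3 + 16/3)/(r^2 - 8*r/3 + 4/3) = (r - 8)/(r - 2)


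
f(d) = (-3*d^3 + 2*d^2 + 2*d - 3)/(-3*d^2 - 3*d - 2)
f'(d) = (6*d + 3)*(-3*d^3 + 2*d^2 + 2*d - 3)/(-3*d^2 - 3*d - 2)^2 + (-9*d^2 + 4*d + 2)/(-3*d^2 - 3*d - 2) = (9*d^4 + 18*d^3 + 18*d^2 - 26*d - 13)/(9*d^4 + 18*d^3 + 21*d^2 + 12*d + 4)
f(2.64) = 1.26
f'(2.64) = 0.85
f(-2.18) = -3.42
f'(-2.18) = 1.55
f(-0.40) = 2.57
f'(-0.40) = -0.39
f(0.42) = 0.54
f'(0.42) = -1.33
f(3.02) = 1.60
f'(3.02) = 0.89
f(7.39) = 5.80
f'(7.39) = 0.99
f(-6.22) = -7.89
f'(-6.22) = 1.01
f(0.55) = 0.39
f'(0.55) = -0.87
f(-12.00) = -13.68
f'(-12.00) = 1.00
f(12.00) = 10.37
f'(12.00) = 1.00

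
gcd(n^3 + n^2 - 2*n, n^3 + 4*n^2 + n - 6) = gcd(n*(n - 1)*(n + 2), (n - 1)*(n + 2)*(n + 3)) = n^2 + n - 2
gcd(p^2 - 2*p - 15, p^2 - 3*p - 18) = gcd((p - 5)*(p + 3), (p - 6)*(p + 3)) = p + 3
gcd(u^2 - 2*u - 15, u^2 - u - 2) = 1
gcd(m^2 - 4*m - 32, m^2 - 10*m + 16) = m - 8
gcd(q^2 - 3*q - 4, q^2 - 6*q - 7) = q + 1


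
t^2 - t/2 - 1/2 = (t - 1)*(t + 1/2)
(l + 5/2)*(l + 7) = l^2 + 19*l/2 + 35/2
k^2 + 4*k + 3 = (k + 1)*(k + 3)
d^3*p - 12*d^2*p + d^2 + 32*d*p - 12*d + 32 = (d - 8)*(d - 4)*(d*p + 1)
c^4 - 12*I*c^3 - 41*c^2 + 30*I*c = c*(c - 6*I)*(c - 5*I)*(c - I)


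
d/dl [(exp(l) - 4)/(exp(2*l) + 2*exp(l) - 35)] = (-2*(exp(l) - 4)*(exp(l) + 1) + exp(2*l) + 2*exp(l) - 35)*exp(l)/(exp(2*l) + 2*exp(l) - 35)^2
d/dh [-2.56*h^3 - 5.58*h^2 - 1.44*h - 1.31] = -7.68*h^2 - 11.16*h - 1.44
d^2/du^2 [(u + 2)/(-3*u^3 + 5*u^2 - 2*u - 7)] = 2*(-(u + 2)*(9*u^2 - 10*u + 2)^2 + (9*u^2 - 10*u + (u + 2)*(9*u - 5) + 2)*(3*u^3 - 5*u^2 + 2*u + 7))/(3*u^3 - 5*u^2 + 2*u + 7)^3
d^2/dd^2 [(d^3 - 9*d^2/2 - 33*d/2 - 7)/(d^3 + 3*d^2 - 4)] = 3*(-5*d^3 - 3*d^2 - 33*d - 13)/(d^6 + 3*d^5 - 3*d^4 - 11*d^3 + 6*d^2 + 12*d - 8)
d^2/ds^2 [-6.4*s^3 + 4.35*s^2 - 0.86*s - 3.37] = 8.7 - 38.4*s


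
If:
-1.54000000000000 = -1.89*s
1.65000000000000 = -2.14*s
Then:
No Solution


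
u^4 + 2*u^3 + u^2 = u^2*(u + 1)^2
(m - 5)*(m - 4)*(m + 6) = m^3 - 3*m^2 - 34*m + 120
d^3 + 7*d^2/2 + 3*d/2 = d*(d + 1/2)*(d + 3)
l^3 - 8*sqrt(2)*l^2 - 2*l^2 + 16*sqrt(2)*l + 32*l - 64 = (l - 2)*(l - 4*sqrt(2))^2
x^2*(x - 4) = x^3 - 4*x^2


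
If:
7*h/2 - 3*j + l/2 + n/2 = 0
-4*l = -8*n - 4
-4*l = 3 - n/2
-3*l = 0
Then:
No Solution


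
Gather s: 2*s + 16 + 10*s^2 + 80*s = 10*s^2 + 82*s + 16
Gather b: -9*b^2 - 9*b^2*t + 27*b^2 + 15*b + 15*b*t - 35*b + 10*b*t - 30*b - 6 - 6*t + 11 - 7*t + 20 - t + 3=b^2*(18 - 9*t) + b*(25*t - 50) - 14*t + 28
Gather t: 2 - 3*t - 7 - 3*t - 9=-6*t - 14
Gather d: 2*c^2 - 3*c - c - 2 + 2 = 2*c^2 - 4*c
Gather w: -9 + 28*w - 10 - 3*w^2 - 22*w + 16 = -3*w^2 + 6*w - 3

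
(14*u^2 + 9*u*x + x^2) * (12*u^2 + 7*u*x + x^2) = 168*u^4 + 206*u^3*x + 89*u^2*x^2 + 16*u*x^3 + x^4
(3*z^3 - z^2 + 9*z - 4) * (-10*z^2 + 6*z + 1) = -30*z^5 + 28*z^4 - 93*z^3 + 93*z^2 - 15*z - 4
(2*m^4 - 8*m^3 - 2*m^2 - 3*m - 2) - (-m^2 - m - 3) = 2*m^4 - 8*m^3 - m^2 - 2*m + 1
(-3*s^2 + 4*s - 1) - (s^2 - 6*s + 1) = -4*s^2 + 10*s - 2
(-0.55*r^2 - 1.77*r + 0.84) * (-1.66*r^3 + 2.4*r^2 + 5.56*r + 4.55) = 0.913*r^5 + 1.6182*r^4 - 8.7004*r^3 - 10.3277*r^2 - 3.3831*r + 3.822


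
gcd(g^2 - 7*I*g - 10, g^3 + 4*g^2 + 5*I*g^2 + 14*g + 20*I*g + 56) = g - 2*I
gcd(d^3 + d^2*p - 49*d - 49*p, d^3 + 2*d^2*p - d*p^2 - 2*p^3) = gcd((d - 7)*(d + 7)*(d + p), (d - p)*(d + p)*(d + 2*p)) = d + p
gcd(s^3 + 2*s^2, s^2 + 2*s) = s^2 + 2*s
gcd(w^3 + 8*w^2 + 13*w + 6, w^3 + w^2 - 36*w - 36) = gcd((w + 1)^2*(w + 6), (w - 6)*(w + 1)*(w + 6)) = w^2 + 7*w + 6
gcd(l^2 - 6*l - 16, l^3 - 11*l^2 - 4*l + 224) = l - 8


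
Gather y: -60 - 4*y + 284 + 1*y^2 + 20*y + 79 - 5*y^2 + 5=-4*y^2 + 16*y + 308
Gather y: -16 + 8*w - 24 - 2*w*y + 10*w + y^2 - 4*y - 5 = 18*w + y^2 + y*(-2*w - 4) - 45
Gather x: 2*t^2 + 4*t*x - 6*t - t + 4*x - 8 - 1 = 2*t^2 - 7*t + x*(4*t + 4) - 9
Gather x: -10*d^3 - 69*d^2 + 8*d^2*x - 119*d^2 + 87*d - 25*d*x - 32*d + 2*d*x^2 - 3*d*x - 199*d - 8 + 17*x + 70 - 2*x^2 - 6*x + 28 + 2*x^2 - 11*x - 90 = -10*d^3 - 188*d^2 + 2*d*x^2 - 144*d + x*(8*d^2 - 28*d)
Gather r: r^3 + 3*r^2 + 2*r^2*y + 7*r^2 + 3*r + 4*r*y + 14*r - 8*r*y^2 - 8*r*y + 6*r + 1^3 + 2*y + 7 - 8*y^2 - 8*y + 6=r^3 + r^2*(2*y + 10) + r*(-8*y^2 - 4*y + 23) - 8*y^2 - 6*y + 14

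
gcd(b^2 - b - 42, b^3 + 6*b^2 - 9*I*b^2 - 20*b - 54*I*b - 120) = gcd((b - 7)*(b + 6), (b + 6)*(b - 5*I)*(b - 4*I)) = b + 6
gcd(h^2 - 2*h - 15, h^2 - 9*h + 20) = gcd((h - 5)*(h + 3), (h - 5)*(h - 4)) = h - 5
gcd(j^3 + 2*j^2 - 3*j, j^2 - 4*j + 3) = j - 1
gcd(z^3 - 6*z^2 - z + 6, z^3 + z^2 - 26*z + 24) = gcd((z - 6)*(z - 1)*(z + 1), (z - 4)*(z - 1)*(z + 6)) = z - 1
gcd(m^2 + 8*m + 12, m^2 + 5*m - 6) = m + 6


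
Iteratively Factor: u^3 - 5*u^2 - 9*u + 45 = (u - 5)*(u^2 - 9) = (u - 5)*(u - 3)*(u + 3)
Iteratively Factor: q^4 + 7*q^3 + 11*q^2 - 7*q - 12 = (q + 4)*(q^3 + 3*q^2 - q - 3) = (q + 1)*(q + 4)*(q^2 + 2*q - 3) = (q - 1)*(q + 1)*(q + 4)*(q + 3)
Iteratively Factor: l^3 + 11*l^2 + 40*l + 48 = (l + 3)*(l^2 + 8*l + 16) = (l + 3)*(l + 4)*(l + 4)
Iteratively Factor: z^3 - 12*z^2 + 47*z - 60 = (z - 4)*(z^2 - 8*z + 15) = (z - 4)*(z - 3)*(z - 5)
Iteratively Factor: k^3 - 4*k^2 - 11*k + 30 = (k - 2)*(k^2 - 2*k - 15) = (k - 2)*(k + 3)*(k - 5)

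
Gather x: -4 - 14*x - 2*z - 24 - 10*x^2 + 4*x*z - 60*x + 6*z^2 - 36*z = -10*x^2 + x*(4*z - 74) + 6*z^2 - 38*z - 28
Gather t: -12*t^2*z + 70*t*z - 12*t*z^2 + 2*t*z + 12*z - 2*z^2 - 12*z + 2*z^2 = -12*t^2*z + t*(-12*z^2 + 72*z)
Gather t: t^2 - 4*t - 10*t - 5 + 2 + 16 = t^2 - 14*t + 13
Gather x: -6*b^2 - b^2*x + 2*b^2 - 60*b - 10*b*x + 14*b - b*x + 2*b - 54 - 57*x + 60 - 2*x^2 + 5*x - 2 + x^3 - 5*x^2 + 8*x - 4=-4*b^2 - 44*b + x^3 - 7*x^2 + x*(-b^2 - 11*b - 44)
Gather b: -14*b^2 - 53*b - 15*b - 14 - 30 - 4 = -14*b^2 - 68*b - 48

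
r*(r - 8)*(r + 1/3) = r^3 - 23*r^2/3 - 8*r/3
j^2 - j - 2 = (j - 2)*(j + 1)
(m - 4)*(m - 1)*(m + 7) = m^3 + 2*m^2 - 31*m + 28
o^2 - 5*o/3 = o*(o - 5/3)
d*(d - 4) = d^2 - 4*d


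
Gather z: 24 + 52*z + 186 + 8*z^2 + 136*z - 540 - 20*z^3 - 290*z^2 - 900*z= -20*z^3 - 282*z^2 - 712*z - 330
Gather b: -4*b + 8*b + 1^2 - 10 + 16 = 4*b + 7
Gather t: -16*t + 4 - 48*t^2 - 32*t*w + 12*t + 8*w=-48*t^2 + t*(-32*w - 4) + 8*w + 4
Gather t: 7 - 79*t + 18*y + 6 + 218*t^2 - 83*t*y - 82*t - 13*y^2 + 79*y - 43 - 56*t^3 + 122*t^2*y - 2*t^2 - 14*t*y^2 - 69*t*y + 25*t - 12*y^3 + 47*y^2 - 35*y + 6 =-56*t^3 + t^2*(122*y + 216) + t*(-14*y^2 - 152*y - 136) - 12*y^3 + 34*y^2 + 62*y - 24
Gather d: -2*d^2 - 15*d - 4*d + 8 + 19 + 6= -2*d^2 - 19*d + 33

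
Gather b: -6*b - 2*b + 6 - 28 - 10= -8*b - 32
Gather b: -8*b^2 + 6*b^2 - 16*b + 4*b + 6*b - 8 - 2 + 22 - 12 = -2*b^2 - 6*b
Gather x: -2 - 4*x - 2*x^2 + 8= -2*x^2 - 4*x + 6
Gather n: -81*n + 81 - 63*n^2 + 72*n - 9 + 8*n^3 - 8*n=8*n^3 - 63*n^2 - 17*n + 72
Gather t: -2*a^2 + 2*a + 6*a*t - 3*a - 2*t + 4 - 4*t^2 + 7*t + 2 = -2*a^2 - a - 4*t^2 + t*(6*a + 5) + 6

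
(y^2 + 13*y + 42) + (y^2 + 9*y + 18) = 2*y^2 + 22*y + 60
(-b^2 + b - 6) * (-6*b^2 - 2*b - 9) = 6*b^4 - 4*b^3 + 43*b^2 + 3*b + 54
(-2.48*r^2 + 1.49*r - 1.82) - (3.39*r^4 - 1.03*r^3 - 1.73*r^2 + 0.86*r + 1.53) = -3.39*r^4 + 1.03*r^3 - 0.75*r^2 + 0.63*r - 3.35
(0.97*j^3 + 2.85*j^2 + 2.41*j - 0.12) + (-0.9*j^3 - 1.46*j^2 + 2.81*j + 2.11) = 0.07*j^3 + 1.39*j^2 + 5.22*j + 1.99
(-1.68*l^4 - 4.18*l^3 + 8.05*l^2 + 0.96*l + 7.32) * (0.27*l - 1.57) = -0.4536*l^5 + 1.509*l^4 + 8.7361*l^3 - 12.3793*l^2 + 0.4692*l - 11.4924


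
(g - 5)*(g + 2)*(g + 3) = g^3 - 19*g - 30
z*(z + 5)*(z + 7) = z^3 + 12*z^2 + 35*z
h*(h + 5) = h^2 + 5*h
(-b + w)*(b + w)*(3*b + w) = -3*b^3 - b^2*w + 3*b*w^2 + w^3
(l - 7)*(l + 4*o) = l^2 + 4*l*o - 7*l - 28*o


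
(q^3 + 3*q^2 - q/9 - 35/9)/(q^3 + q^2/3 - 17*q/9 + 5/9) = (3*q + 7)/(3*q - 1)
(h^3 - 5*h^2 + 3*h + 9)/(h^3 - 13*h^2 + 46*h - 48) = (h^2 - 2*h - 3)/(h^2 - 10*h + 16)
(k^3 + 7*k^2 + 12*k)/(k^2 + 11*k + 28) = k*(k + 3)/(k + 7)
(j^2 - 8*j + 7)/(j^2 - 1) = (j - 7)/(j + 1)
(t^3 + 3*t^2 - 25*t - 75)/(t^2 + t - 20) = (t^2 - 2*t - 15)/(t - 4)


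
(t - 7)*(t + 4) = t^2 - 3*t - 28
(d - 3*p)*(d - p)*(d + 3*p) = d^3 - d^2*p - 9*d*p^2 + 9*p^3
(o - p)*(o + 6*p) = o^2 + 5*o*p - 6*p^2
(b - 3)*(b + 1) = b^2 - 2*b - 3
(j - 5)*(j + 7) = j^2 + 2*j - 35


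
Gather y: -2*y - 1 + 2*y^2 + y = 2*y^2 - y - 1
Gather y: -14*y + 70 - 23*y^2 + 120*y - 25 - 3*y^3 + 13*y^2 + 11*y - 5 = -3*y^3 - 10*y^2 + 117*y + 40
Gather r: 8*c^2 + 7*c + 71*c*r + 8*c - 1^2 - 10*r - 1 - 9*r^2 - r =8*c^2 + 15*c - 9*r^2 + r*(71*c - 11) - 2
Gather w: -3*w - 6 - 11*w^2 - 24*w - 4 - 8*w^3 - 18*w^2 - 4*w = -8*w^3 - 29*w^2 - 31*w - 10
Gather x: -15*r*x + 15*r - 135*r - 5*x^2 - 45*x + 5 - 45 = -120*r - 5*x^2 + x*(-15*r - 45) - 40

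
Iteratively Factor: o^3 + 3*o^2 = (o)*(o^2 + 3*o) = o^2*(o + 3)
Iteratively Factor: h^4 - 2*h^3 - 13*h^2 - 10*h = (h - 5)*(h^3 + 3*h^2 + 2*h) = (h - 5)*(h + 1)*(h^2 + 2*h) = (h - 5)*(h + 1)*(h + 2)*(h)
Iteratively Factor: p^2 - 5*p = (p - 5)*(p)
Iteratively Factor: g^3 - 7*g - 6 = (g + 2)*(g^2 - 2*g - 3) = (g - 3)*(g + 2)*(g + 1)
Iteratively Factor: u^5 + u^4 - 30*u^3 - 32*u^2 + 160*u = (u + 4)*(u^4 - 3*u^3 - 18*u^2 + 40*u) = u*(u + 4)*(u^3 - 3*u^2 - 18*u + 40) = u*(u - 5)*(u + 4)*(u^2 + 2*u - 8) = u*(u - 5)*(u - 2)*(u + 4)*(u + 4)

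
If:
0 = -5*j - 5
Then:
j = -1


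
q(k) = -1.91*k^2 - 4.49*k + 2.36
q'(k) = -3.82*k - 4.49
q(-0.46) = 4.02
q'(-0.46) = -2.73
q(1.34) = -7.09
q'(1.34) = -9.61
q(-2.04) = 3.57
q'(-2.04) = 3.30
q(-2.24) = 2.83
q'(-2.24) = 4.07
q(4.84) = -64.11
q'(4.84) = -22.98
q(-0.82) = 4.76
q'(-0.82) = -1.36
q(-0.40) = 3.85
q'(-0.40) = -2.96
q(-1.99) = 3.73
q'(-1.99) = 3.11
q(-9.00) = -111.94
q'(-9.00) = 29.89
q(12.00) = -326.56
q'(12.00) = -50.33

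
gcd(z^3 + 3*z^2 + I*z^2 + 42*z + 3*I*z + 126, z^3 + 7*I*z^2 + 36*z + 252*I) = z^2 + I*z + 42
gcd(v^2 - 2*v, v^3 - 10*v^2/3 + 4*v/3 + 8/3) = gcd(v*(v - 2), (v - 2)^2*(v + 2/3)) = v - 2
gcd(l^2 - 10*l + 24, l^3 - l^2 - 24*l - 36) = l - 6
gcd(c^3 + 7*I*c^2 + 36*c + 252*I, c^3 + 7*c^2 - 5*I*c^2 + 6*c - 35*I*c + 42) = c - 6*I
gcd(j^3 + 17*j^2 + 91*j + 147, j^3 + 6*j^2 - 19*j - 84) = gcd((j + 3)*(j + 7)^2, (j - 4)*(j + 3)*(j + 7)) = j^2 + 10*j + 21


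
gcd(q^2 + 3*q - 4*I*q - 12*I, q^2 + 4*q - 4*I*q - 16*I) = q - 4*I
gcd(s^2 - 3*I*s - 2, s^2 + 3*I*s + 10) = s - 2*I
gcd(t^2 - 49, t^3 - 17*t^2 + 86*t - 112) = t - 7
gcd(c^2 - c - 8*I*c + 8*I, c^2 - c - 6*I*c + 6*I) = c - 1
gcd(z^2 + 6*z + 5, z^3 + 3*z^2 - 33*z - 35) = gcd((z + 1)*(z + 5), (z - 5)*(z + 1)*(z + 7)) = z + 1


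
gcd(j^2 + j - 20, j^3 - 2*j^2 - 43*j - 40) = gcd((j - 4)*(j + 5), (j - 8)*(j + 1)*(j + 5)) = j + 5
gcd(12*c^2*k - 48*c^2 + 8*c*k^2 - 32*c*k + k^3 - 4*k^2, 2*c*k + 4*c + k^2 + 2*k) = 2*c + k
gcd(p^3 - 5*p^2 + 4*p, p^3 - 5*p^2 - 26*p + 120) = p - 4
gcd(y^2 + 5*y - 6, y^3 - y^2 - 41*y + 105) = 1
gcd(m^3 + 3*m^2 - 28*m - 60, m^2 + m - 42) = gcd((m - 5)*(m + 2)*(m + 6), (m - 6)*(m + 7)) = 1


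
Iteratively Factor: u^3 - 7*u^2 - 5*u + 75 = (u + 3)*(u^2 - 10*u + 25) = (u - 5)*(u + 3)*(u - 5)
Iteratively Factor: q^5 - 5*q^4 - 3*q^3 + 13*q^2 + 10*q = (q)*(q^4 - 5*q^3 - 3*q^2 + 13*q + 10) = q*(q + 1)*(q^3 - 6*q^2 + 3*q + 10) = q*(q + 1)^2*(q^2 - 7*q + 10) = q*(q - 2)*(q + 1)^2*(q - 5)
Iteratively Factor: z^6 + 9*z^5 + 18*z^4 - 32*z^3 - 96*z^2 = (z)*(z^5 + 9*z^4 + 18*z^3 - 32*z^2 - 96*z) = z*(z + 3)*(z^4 + 6*z^3 - 32*z) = z*(z - 2)*(z + 3)*(z^3 + 8*z^2 + 16*z) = z*(z - 2)*(z + 3)*(z + 4)*(z^2 + 4*z) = z^2*(z - 2)*(z + 3)*(z + 4)*(z + 4)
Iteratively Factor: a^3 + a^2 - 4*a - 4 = (a - 2)*(a^2 + 3*a + 2) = (a - 2)*(a + 2)*(a + 1)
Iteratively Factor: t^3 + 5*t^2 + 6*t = (t + 2)*(t^2 + 3*t) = (t + 2)*(t + 3)*(t)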